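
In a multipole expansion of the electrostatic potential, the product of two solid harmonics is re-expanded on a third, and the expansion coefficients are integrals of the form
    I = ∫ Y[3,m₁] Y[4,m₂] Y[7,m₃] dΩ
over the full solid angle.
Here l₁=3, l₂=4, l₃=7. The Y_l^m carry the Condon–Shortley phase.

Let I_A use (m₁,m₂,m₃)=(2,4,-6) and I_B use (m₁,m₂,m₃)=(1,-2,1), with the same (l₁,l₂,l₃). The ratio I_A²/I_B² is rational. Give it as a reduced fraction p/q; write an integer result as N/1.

Shared (l₁,l₂,l₃)=(3,4,7): N and (l;000)² cancel in I_A²/I_B².
A: Δ = 0!·6!·8!/15! = 1/45045; Racah Σ t=0..0: t=0:+1/4838400 = 1/4838400; ⇒ 3j(3 4 7; 2 4 -6)² = 1/35, sgn -1
B: Δ = 0!·6!·8!/15! = 1/45045; Racah Σ t=0..0: t=0:+1/69120 = 1/69120; ⇒ 3j(3 4 7; 1 -2 1)² = 4/429, sgn +1
I_A²/I_B² = (1/35)/(4/429) = 429/140

429/140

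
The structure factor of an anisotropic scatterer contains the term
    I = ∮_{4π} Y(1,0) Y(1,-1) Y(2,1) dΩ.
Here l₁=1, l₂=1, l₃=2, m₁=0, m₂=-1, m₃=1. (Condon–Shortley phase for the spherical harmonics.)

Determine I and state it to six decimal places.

-0.218510

Checks pass: Σm=0; 4 even; l₃=2∈[0,2].
(2·1+1)(2·1+1)(2·2+1) = 45
Δ: 0! 2! 2! / 5! → 1/30
sum: t=0:+1/1 = 1/1
3j²(1 1 2; 0 0 0) = Δ·Π!·Σ² = 2/15  (sign +1)
sum: t=0:+1/2 = 1/2
3j²(1 1 2; 0 -1 1) = Δ·Π!·Σ² = 1/10  (sign -1)
combine: 4πI² = 45·2/15·1/10 = 3/5
take √, sign -1: I = -0.21850969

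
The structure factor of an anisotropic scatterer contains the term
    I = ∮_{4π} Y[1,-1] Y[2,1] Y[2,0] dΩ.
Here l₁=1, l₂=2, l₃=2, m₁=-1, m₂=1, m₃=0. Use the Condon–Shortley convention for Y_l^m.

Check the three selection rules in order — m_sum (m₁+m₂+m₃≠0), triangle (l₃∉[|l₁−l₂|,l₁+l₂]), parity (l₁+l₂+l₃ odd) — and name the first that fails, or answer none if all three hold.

parity

azimuthal sum: -1 + 1 + 0 = 0  ✓
1 ≤ 2 ≤ 3 (triangle on l)  ✓
L = 1 + 2 + 2 = 5 (odd)  ✗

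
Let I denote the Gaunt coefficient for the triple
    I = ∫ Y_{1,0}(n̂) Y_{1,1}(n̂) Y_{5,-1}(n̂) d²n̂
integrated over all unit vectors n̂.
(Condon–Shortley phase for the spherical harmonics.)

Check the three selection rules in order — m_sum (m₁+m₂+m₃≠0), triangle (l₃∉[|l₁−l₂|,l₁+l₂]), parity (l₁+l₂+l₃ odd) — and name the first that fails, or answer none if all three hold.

Σmᵢ = 0  ✓
l₃∈[|l₁−l₂|,l₁+l₂]=[0,2], have l₃=5  ✗
Σlᵢ = 7 ⇒ odd

triangle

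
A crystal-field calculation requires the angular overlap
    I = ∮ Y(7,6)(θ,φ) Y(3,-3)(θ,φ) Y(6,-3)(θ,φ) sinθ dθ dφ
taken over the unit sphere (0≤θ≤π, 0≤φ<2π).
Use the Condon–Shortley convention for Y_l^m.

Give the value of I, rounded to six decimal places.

-0.153803

m-sum 0 ✓  L=16 even ✓  4≤6≤10 ✓
Π(2lᵢ+1) = 15×7×13 = 1365
triangle coeff Δ(7,3,6) = 1/2042040
Σ_t [1,3]: t=1:−1/207360 t=2:+1/57600 t=3:−1/207360 = 1/129600
(3j)²=168/12155 [(7 3 6; 0 0 0)], sign=+1
Σ_t [0,0]: t=0:+1/17418240 = 1/17418240
(3j)²=15/952 [(7 3 6; 6 -3 -3)], sign=-1
⇒ 4πI² = 945/3179
I = (-1)√(945/3179/(4π)) = -0.15380332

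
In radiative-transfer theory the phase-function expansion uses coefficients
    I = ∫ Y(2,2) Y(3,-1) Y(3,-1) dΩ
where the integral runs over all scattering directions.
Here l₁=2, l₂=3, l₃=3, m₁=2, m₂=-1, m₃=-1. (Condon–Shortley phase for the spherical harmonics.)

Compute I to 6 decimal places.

0.206013

m-sum 0 ✓  L=8 even ✓  1≤3≤5 ✓
Π(2lᵢ+1) = 5×7×7 = 245
triangle coeff Δ(2,3,3) = 1/3780
Σ_t [0,2]: t=0:+1/24 t=1:−1/4 t=2:+1/24 = -1/6
(3j)²=4/105 [(2 3 3; 0 0 0)], sign=+1
Σ_t [0,0]: t=0:+1/16 = 1/16
(3j)²=2/35 [(2 3 3; 2 -1 -1)], sign=+1
⇒ 4πI² = 8/15
I = (+1)√(8/15/(4π)) = 0.20601291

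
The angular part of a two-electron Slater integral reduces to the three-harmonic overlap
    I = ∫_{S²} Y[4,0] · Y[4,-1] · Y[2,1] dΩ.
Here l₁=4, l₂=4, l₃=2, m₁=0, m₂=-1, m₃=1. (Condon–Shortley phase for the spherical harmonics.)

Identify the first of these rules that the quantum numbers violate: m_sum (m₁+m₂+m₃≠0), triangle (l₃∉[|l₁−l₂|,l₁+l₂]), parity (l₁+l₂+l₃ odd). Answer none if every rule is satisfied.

Σmᵢ = 0  ✓
l₃∈[|l₁−l₂|,l₁+l₂]=[0,8], have l₃=2  ✓
Σlᵢ = 10 ⇒ even  ✓

none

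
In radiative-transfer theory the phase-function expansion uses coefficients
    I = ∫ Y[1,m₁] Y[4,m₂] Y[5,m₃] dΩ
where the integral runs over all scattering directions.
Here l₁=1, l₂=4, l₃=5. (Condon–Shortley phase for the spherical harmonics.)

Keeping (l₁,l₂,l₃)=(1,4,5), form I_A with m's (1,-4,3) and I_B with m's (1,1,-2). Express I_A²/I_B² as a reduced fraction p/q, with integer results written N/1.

1/21

Shared (l₁,l₂,l₃)=(1,4,5): N and (l;000)² cancel in I_A²/I_B².
A: Δ = 0!·2!·8!/11! = 1/495; Racah Σ t=0..0: t=0:+1/80640 = 1/80640; ⇒ 3j(1 4 5; 1 -4 3)² = 1/495, sgn +1
B: Δ = 0!·2!·8!/11! = 1/495; Racah Σ t=0..0: t=0:+1/1440 = 1/1440; ⇒ 3j(1 4 5; 1 1 -2)² = 7/165, sgn -1
I_A²/I_B² = (1/495)/(7/165) = 1/21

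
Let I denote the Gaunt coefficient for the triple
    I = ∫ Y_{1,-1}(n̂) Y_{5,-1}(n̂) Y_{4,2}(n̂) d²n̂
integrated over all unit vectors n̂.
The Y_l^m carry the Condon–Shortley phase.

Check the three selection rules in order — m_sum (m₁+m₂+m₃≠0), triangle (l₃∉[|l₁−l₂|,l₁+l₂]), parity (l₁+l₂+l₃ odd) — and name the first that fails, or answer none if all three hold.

none

azimuthal sum: -1 − 1 + 2 = 0  ✓
4 ≤ 4 ≤ 6 (triangle on l)  ✓
L = 1 + 5 + 4 = 10 (even)  ✓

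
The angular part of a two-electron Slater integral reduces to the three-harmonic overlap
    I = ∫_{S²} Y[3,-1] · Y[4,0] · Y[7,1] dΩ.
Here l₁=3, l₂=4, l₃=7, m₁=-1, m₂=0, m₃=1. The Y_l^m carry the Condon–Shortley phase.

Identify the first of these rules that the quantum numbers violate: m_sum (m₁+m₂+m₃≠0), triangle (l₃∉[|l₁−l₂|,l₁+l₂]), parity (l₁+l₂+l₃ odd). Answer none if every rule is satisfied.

none

m₁+m₂+m₃ = -1 + 0 + 1 = 0  ✓
triangle: |3−4|=1 ≤ l₃=7 ≤ 3+4=7  ✓
parity: l₁+l₂+l₃ = 14 is even  ✓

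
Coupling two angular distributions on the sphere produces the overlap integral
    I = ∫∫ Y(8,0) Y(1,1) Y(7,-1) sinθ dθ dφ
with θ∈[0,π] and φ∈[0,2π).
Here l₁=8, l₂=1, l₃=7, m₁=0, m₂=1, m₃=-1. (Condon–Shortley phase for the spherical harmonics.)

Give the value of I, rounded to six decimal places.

Checks pass: Σm=0; 16 even; l₃=7∈[7,9].
(2·8+1)(2·1+1)(2·7+1) = 765
Δ: 2! 14! 0! / 17! → 1/2040
sum: t=1:−1/25401600 = -1/25401600
3j²(8 1 7; 0 0 0) = Δ·Π!·Σ² = 8/255  (sign +1)
sum: t=2:+1/58060800 = 1/58060800
3j²(8 1 7; 0 1 -1) = Δ·Π!·Σ² = 7/510  (sign +1)
combine: 4πI² = 765·8/255·7/510 = 28/85
take √, sign +1: I = 0.16190663

0.161907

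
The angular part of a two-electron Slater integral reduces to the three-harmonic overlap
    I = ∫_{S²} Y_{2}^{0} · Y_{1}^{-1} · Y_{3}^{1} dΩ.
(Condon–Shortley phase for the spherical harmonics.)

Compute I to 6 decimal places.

-0.202301

Rules hold: Σm=0, L=6 even, 1≤3≤3.
N = 5·3·7 = 105
Δ = 0!·4!·2!/7! = 1/105
Racah Σ t=0..0: t=0:+1/4 = 1/4
⇒ 3j(2 1 3; 0 0 0)² = 3/35, sgn -1
Racah Σ t=0..0: t=0:+1/8 = 1/8
⇒ 3j(2 1 3; 0 -1 1)² = 2/35, sgn +1
4πI² = N·(3j₀)²·(3jₘ)² = 18/35
I = -1·√(0.514286/4π) = -0.20230066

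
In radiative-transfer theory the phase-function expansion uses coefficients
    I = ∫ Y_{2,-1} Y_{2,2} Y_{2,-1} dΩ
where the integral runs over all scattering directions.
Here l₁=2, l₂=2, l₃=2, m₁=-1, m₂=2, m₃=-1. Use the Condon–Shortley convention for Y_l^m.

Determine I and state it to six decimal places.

Rules hold: Σm=0, L=6 even, 0≤2≤4.
N = 5·5·5 = 125
Δ = 2!·2!·2!/7! = 1/630
Racah Σ t=0..2: t=0:+1/8 t=1:−1/1 t=2:+1/8 = -3/4
⇒ 3j(2 2 2; 0 0 0)² = 2/35, sgn -1
Racah Σ t=2..2: t=2:+1/4 = 1/4
⇒ 3j(2 2 2; -1 2 -1)² = 3/35, sgn -1
4πI² = N·(3j₀)²·(3jₘ)² = 30/49
I = +1·√(0.612245/4π) = 0.22072812

0.220728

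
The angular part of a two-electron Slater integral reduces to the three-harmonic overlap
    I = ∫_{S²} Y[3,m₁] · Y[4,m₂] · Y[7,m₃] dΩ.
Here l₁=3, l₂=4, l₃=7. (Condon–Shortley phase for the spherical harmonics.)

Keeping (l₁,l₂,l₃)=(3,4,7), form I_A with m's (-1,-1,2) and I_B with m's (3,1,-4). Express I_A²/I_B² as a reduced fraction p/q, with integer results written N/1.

30/11

Shared (l₁,l₂,l₃)=(3,4,7): N and (l;000)² cancel in I_A²/I_B².
A: Δ = 0!·6!·8!/15! = 1/45045; Racah Σ t=0..0: t=0:+1/34560 = 1/34560; ⇒ 3j(3 4 7; -1 -1 2)² = 4/143, sgn -1
B: Δ = 0!·6!·8!/15! = 1/45045; Racah Σ t=0..0: t=0:+1/518400 = 1/518400; ⇒ 3j(3 4 7; 3 1 -4)² = 2/195, sgn -1
I_A²/I_B² = (4/143)/(2/195) = 30/11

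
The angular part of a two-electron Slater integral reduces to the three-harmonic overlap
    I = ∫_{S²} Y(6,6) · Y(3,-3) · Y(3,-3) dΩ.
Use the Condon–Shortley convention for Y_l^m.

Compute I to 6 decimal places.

0.360342

Rules hold: Σm=0, L=12 even, 3≤3≤9.
N = 13·7·7 = 637
Δ = 6!·6!·0!/13! = 1/12012
Racah Σ t=3..3: t=3:−1/1296 = -1/1296
⇒ 3j(6 3 3; 0 0 0)² = 100/3003, sgn +1
Racah Σ t=0..0: t=0:+1/518400 = 1/518400
⇒ 3j(6 3 3; 6 -3 -3)² = 1/13, sgn +1
4πI² = N·(3j₀)²·(3jₘ)² = 700/429
I = +1·√(1.6317/4π) = 0.36034246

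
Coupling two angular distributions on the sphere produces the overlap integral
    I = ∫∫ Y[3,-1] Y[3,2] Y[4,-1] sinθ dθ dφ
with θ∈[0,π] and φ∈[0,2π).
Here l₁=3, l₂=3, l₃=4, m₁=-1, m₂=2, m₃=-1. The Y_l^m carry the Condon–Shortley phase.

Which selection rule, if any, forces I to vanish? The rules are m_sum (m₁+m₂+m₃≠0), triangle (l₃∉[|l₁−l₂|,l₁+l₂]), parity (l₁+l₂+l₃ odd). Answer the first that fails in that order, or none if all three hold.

none

Σmᵢ = 0  ✓
l₃∈[|l₁−l₂|,l₁+l₂]=[0,6], have l₃=4  ✓
Σlᵢ = 10 ⇒ even  ✓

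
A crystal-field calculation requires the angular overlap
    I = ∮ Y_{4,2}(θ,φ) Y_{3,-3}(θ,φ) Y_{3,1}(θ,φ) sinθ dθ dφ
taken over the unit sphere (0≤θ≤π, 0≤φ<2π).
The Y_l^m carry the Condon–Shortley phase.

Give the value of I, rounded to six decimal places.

-0.188451

m-sum 0 ✓  L=10 even ✓  1≤3≤7 ✓
Π(2lᵢ+1) = 9×7×7 = 441
triangle coeff Δ(4,3,3) = 1/34650
Σ_t [1,3]: t=1:−1/72 t=2:+1/16 t=3:−1/72 = 5/144
(3j)²=2/77 [(4 3 3; 0 0 0)], sign=-1
Σ_t [0,0]: t=0:+1/192 = 1/192
(3j)²=3/77 [(4 3 3; 2 -3 1)], sign=+1
⇒ 4πI² = 54/121
I = (-1)√(54/121/(4π)) = -0.18845135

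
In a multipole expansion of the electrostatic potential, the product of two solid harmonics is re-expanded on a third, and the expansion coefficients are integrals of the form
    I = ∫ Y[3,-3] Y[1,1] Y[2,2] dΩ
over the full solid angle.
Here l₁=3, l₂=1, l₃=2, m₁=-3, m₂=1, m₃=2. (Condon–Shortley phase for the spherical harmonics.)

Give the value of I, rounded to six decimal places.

Checks pass: Σm=0; 6 even; l₃=2∈[2,4].
(2·3+1)(2·1+1)(2·2+1) = 105
Δ: 2! 4! 0! / 7! → 1/105
sum: t=1:−1/4 = -1/4
3j²(3 1 2; 0 0 0) = Δ·Π!·Σ² = 3/35  (sign -1)
sum: t=2:+1/48 = 1/48
3j²(3 1 2; -3 1 2) = Δ·Π!·Σ² = 1/7  (sign +1)
combine: 4πI² = 105·3/35·1/7 = 9/7
take √, sign -1: I = -0.31986543

-0.319865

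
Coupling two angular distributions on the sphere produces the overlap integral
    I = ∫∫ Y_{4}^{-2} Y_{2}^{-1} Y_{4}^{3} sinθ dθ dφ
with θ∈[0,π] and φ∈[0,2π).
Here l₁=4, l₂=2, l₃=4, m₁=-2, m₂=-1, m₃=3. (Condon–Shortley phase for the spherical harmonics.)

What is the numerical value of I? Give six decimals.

-0.187702

Rules hold: Σm=0, L=10 even, 2≤4≤6.
N = 9·5·9 = 405
Δ = 2!·6!·2!/11! = 1/13860
Racah Σ t=0..2: t=0:+1/192 t=1:−1/36 t=2:+1/192 = -5/288
⇒ 3j(4 2 4; 0 0 0)² = 20/693, sgn -1
Racah Σ t=0..1: t=0:+1/1440 t=1:−1/240 = -1/288
⇒ 3j(4 2 4; -2 -1 3)² = 5/132, sgn +1
4πI² = N·(3j₀)²·(3jₘ)² = 375/847
I = -1·√(0.442739/4π) = -0.18770204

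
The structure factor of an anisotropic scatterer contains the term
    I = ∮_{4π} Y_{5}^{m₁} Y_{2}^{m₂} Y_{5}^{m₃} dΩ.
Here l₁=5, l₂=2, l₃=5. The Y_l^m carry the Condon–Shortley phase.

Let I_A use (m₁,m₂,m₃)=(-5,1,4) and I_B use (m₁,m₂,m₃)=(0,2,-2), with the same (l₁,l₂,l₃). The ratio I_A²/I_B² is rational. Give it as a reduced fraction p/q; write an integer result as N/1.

27/28

Shared (l₁,l₂,l₃)=(5,2,5): N and (l;000)² cancel in I_A²/I_B².
A: Δ = 2!·8!·2!/13! = 1/38610; Racah Σ t=2..2: t=2:+1/80640 = 1/80640; ⇒ 3j(5 2 5; -5 1 4)² = 9/286, sgn -1
B: Δ = 2!·8!·2!/13! = 1/38610; Racah Σ t=2..2: t=2:+1/2880 = 1/2880; ⇒ 3j(5 2 5; 0 2 -2)² = 14/429, sgn -1
I_A²/I_B² = (9/286)/(14/429) = 27/28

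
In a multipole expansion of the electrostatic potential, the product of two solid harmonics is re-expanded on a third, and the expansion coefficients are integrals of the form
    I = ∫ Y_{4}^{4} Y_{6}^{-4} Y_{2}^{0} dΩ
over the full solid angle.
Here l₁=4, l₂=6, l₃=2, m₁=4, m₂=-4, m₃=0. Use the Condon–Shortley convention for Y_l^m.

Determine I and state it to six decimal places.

0.106690

Rules hold: Σm=0, L=12 even, 2≤2≤10.
N = 9·13·5 = 585
Δ = 8!·0!·4!/13! = 1/6435
Racah Σ t=4..4: t=4:+1/2304 = 1/2304
⇒ 3j(4 6 2; 0 0 0)² = 5/143, sgn +1
Racah Σ t=0..0: t=0:+1/161280 = 1/161280
⇒ 3j(4 6 2; 4 -4 0)² = 1/143, sgn +1
4πI² = N·(3j₀)²·(3jₘ)² = 225/1573
I = +1·√(0.143039/4π) = 0.10668957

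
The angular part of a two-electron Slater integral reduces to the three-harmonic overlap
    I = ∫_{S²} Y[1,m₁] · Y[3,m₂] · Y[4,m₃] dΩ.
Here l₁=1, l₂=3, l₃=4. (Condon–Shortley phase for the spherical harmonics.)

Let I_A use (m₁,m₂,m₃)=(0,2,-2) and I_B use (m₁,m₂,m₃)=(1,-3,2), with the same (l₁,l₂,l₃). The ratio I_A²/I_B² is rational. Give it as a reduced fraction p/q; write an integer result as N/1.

12/1

Same 1,3,4: normalisation and zero-m 3j drop out of the ratio.
A: Δ: 0! 2! 6! / 9! → 1/252; sum: t=0:+1/120 = 1/120; 3j²(1 3 4; 0 2 -2) = Δ·Π!·Σ² = 1/21  (sign +1)
B: Δ: 0! 2! 6! / 9! → 1/252; sum: t=0:+1/1440 = 1/1440; 3j²(1 3 4; 1 -3 2) = Δ·Π!·Σ² = 1/252  (sign +1)
I_A²/I_B² = (1/21)/(1/252) = 12/1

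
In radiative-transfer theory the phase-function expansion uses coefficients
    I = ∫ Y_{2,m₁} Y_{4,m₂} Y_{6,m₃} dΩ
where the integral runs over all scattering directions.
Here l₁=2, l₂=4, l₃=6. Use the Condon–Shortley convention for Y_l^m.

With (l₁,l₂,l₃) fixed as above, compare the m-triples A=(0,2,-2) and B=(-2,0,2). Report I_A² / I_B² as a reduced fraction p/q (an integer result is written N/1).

Shared (l₁,l₂,l₃)=(2,4,6): N and (l;000)² cancel in I_A²/I_B².
A: Δ = 0!·4!·8!/13! = 1/6435; Racah Σ t=0..0: t=0:+1/5760 = 1/5760; ⇒ 3j(2 4 6; 0 2 -2)² = 56/2145, sgn +1
B: Δ = 0!·4!·8!/13! = 1/6435; Racah Σ t=0..0: t=0:+1/13824 = 1/13824; ⇒ 3j(2 4 6; -2 0 2)² = 14/1287, sgn +1
I_A²/I_B² = (56/2145)/(14/1287) = 12/5

12/5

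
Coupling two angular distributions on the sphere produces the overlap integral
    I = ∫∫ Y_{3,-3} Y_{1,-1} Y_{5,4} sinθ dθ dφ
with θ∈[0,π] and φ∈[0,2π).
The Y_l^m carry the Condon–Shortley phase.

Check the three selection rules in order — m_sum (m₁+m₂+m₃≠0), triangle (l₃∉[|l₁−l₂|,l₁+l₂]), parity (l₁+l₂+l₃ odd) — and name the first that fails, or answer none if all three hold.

azimuthal sum: -3 − 1 + 4 = 0  ✓
2 ≤ 5 ≤ 4 (triangle on l)  ✗
L = 3 + 1 + 5 = 9 (odd)

triangle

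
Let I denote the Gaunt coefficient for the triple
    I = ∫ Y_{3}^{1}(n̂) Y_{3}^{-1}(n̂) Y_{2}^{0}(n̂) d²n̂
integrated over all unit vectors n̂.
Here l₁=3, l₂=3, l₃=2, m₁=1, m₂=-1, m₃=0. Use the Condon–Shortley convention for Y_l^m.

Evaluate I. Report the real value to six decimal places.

Checks pass: Σm=0; 8 even; l₃=2∈[0,6].
(2·3+1)(2·3+1)(2·2+1) = 245
Δ: 4! 2! 2! / 9! → 1/3780
sum: t=1:−1/24 t=2:+1/4 t=3:−1/24 = 1/6
3j²(3 3 2; 0 0 0) = Δ·Π!·Σ² = 4/105  (sign +1)
sum: t=0:+1/96 t=1:−1/6 t=2:+1/16 = -3/32
3j²(3 3 2; 1 -1 0) = Δ·Π!·Σ² = 3/140  (sign -1)
combine: 4πI² = 245·4/105·3/140 = 1/5
take √, sign -1: I = -0.12615663

-0.126157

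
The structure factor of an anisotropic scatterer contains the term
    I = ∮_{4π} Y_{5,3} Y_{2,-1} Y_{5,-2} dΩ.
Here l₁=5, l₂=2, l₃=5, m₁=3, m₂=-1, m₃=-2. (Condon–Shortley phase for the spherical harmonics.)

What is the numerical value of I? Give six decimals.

Checks pass: Σm=0; 12 even; l₃=5∈[3,7].
(2·5+1)(2·2+1)(2·5+1) = 605
Δ: 2! 8! 2! / 13! → 1/38610
sum: t=0:+1/2880 t=1:−1/576 t=2:+1/2880 = -1/960
3j²(5 2 5; 0 0 0) = Δ·Π!·Σ² = 10/429  (sign +1)
sum: t=0:+1/2880 t=1:−1/10080 = 1/4032
3j²(5 2 5; 3 -1 -2) = Δ·Π!·Σ² = 10/429  (sign -1)
combine: 4πI² = 605·10/429·10/429 = 500/1521
take √, sign -1: I = -0.16173926

-0.161739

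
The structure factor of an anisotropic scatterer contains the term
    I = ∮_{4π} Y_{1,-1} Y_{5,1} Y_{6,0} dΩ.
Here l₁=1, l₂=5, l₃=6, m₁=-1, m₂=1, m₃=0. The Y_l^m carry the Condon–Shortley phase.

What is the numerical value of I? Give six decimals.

m-sum 0 ✓  L=12 even ✓  4≤6≤6 ✓
Π(2lᵢ+1) = 3×11×13 = 429
triangle coeff Δ(1,5,6) = 1/858
Σ_t [0,0]: t=0:+1/14400 = 1/14400
(3j)²=6/143 [(1 5 6; 0 0 0)], sign=+1
Σ_t [0,0]: t=0:+1/34560 = 1/34560
(3j)²=5/286 [(1 5 6; -1 1 0)], sign=+1
⇒ 4πI² = 45/143
I = (+1)√(45/143/(4π)) = 0.15824621

0.158246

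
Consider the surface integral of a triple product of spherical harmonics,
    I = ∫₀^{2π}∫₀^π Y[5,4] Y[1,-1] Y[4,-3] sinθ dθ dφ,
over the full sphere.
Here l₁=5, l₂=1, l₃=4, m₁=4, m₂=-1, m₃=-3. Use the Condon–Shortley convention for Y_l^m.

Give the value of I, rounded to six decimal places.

0.294638

m-sum 0 ✓  L=10 even ✓  4≤4≤6 ✓
Π(2lᵢ+1) = 11×3×9 = 297
triangle coeff Δ(5,1,4) = 1/495
Σ_t [1,1]: t=1:−1/576 = -1/576
(3j)²=5/99 [(5 1 4; 0 0 0)], sign=-1
Σ_t [0,0]: t=0:+1/10080 = 1/10080
(3j)²=4/55 [(5 1 4; 4 -1 -3)], sign=-1
⇒ 4πI² = 12/11
I = (+1)√(12/11/(4π)) = 0.29463840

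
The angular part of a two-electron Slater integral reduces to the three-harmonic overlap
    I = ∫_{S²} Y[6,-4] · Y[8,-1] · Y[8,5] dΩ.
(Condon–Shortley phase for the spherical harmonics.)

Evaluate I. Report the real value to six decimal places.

Checks pass: Σm=0; 22 even; l₃=8∈[2,14].
(2·6+1)(2·8+1)(2·8+1) = 3757
Δ: 6! 6! 10! / 23! → 1/13742520792
sum: t=0:+1/41803776000 t=1:−1/435456000 t=2:+1/39813120 t=3:−1/18662400 t=4:+1/39813120 t=5:−1/435456000 t=6:+1/41803776000 = -11/1393459200
3j²(6 8 8; 0 0 0) = Δ·Π!·Σ² = 600/96577  (sign -1)
sum: t=4:+1/1045094400 t=5:−1/1161216000 t=6:+1/12541132800 = 11/62705664000
3j²(6 8 8; -4 -1 5) = Δ·Π!·Σ² = 33/29716  (sign -1)
combine: 4πI² = 3757·600/96577·33/29716 = 4950/190969
take √, sign +1: I = 0.04541677

0.045417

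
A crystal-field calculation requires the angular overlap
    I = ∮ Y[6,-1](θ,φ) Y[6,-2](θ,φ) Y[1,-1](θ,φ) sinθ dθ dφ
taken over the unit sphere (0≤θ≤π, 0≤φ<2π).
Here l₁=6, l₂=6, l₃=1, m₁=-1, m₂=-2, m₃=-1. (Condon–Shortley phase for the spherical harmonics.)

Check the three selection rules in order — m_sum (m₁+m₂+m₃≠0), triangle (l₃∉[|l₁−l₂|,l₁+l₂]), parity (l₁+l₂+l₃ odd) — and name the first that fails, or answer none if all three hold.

m_sum

m₁+m₂+m₃ = -1 − 2 − 1 = -4  ✗
triangle: |6−6|=0 ≤ l₃=1 ≤ 6+6=12
parity: l₁+l₂+l₃ = 13 is odd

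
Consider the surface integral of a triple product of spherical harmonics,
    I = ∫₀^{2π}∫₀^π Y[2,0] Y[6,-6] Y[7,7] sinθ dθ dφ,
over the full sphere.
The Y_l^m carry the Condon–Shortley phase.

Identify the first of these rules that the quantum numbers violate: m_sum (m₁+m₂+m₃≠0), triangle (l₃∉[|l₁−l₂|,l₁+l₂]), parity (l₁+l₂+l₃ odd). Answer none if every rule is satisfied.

m_sum

m₁+m₂+m₃ = 0 − 6 + 7 = 1  ✗
triangle: |2−6|=4 ≤ l₃=7 ≤ 2+6=8
parity: l₁+l₂+l₃ = 15 is odd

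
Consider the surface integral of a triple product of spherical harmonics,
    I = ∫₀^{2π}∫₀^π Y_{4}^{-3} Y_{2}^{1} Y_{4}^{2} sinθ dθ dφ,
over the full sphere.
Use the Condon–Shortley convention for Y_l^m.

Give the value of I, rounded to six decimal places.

-0.187702

m-sum 0 ✓  L=10 even ✓  2≤4≤6 ✓
Π(2lᵢ+1) = 9×5×9 = 405
triangle coeff Δ(4,2,4) = 1/13860
Σ_t [0,2]: t=0:+1/192 t=1:−1/36 t=2:+1/192 = -5/288
(3j)²=20/693 [(4 2 4; 0 0 0)], sign=-1
Σ_t [1,2]: t=1:−1/1440 t=2:+1/240 = 1/288
(3j)²=5/132 [(4 2 4; -3 1 2)], sign=+1
⇒ 4πI² = 375/847
I = (-1)√(375/847/(4π)) = -0.18770204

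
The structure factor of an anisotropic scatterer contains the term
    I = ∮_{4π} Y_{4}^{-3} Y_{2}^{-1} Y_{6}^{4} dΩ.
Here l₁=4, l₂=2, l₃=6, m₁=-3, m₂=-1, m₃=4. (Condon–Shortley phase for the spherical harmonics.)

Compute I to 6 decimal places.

0.246389

Checks pass: Σm=0; 12 even; l₃=6∈[2,6].
(2·4+1)(2·2+1)(2·6+1) = 585
Δ: 0! 8! 4! / 13! → 1/6435
sum: t=0:+1/2304 = 1/2304
3j²(4 2 6; 0 0 0) = Δ·Π!·Σ² = 5/143  (sign +1)
sum: t=0:+1/30240 = 1/30240
3j²(4 2 6; -3 -1 4) = Δ·Π!·Σ² = 16/429  (sign +1)
combine: 4πI² = 585·5/143·16/429 = 1200/1573
take √, sign +1: I = 0.24638901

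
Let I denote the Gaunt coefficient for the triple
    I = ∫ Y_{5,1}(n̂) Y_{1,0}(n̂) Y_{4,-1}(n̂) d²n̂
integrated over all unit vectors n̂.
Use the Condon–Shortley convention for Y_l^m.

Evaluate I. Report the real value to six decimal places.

-0.240571

Checks pass: Σm=0; 10 even; l₃=4∈[4,6].
(2·5+1)(2·1+1)(2·4+1) = 297
Δ: 2! 8! 0! / 11! → 1/495
sum: t=1:−1/576 = -1/576
3j²(5 1 4; 0 0 0) = Δ·Π!·Σ² = 5/99  (sign -1)
sum: t=1:−1/720 = -1/720
3j²(5 1 4; 1 0 -1) = Δ·Π!·Σ² = 8/165  (sign +1)
combine: 4πI² = 297·5/99·8/165 = 8/11
take √, sign -1: I = -0.24057125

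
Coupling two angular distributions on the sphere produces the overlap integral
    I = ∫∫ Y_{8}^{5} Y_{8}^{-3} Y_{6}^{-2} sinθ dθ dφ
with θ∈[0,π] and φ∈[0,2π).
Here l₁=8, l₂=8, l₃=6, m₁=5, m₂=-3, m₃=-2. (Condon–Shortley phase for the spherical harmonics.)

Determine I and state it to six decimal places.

m-sum 0 ✓  L=22 even ✓  0≤6≤16 ✓
Π(2lᵢ+1) = 17×17×13 = 3757
triangle coeff Δ(8,8,6) = 1/13742520792
Σ_t [2,8]: t=2:+1/41803776000 t=3:−1/435456000 t=4:+1/39813120 t=5:−1/18662400 t=6:+1/39813120 t=7:−1/435456000 t=8:+1/41803776000 = -11/1393459200
(3j)²=600/96577 [(8 8 6; 0 0 0)], sign=-1
Σ_t [0,3]: t=0:+1/15676416000 t=1:−1/836075520 t=2:+1/348364800 t=3:−1/1045094400 = 7/8957952000
(3j)²=343/44574 [(8 8 6; 5 -3 -2)], sign=+1
⇒ 4πI² = 34300/190969
I = (-1)√(34300/190969/(4π)) = -0.11955306

-0.119553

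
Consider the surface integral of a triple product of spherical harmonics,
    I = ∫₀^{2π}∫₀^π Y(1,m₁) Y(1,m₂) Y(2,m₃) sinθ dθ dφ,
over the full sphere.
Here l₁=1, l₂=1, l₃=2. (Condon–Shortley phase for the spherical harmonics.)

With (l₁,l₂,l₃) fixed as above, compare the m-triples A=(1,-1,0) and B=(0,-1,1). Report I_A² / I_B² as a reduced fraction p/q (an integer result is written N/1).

l's match ⇒ only the (l;m) 3-j factors differ between A and B.
A: triangle coeff Δ(1,1,2) = 1/30; Σ_t [0,0]: t=0:+1/4 = 1/4; (3j)²=1/30 [(1 1 2; 1 -1 0)], sign=+1
B: triangle coeff Δ(1,1,2) = 1/30; Σ_t [0,0]: t=0:+1/2 = 1/2; (3j)²=1/10 [(1 1 2; 0 -1 1)], sign=-1
I_A²/I_B² = (1/30)/(1/10) = 1/3

1/3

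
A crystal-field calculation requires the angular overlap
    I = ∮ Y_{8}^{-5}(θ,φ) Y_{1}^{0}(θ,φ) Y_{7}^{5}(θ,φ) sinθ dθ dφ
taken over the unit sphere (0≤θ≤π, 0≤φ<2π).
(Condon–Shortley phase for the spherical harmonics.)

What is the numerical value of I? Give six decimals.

m-sum 0 ✓  L=16 even ✓  7≤7≤9 ✓
Π(2lᵢ+1) = 17×3×15 = 765
triangle coeff Δ(8,1,7) = 1/2040
Σ_t [1,1]: t=1:−1/25401600 = -1/25401600
(3j)²=8/255 [(8 1 7; 0 0 0)], sign=+1
Σ_t [1,1]: t=1:−1/958003200 = -1/958003200
(3j)²=13/680 [(8 1 7; -5 0 5)], sign=-1
⇒ 4πI² = 39/85
I = (-1)√(39/85/(4π)) = -0.19108118

-0.191081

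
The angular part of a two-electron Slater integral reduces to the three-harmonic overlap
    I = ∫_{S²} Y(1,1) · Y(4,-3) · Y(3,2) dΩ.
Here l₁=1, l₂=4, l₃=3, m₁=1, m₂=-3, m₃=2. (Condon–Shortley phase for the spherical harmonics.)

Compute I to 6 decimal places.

m-sum 0 ✓  L=8 even ✓  3≤3≤5 ✓
Π(2lᵢ+1) = 3×9×7 = 189
triangle coeff Δ(1,4,3) = 1/252
Σ_t [1,1]: t=1:−1/36 = -1/36
(3j)²=4/63 [(1 4 3; 0 0 0)], sign=+1
Σ_t [0,0]: t=0:+1/240 = 1/240
(3j)²=1/12 [(1 4 3; 1 -3 2)], sign=-1
⇒ 4πI² = 1/1
I = (-1)√(1/1/(4π)) = -0.28209479

-0.282095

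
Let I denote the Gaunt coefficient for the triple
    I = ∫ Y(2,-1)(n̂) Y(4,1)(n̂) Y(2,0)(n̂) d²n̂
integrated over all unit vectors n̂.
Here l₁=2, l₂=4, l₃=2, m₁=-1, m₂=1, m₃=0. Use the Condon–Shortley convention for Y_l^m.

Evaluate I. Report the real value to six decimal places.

-0.220728

Checks pass: Σm=0; 8 even; l₃=2∈[2,6].
(2·2+1)(2·4+1)(2·2+1) = 225
Δ: 4! 0! 4! / 9! → 1/630
sum: t=2:+1/16 = 1/16
3j²(2 4 2; 0 0 0) = Δ·Π!·Σ² = 2/35  (sign +1)
sum: t=3:−1/24 = -1/24
3j²(2 4 2; -1 1 0) = Δ·Π!·Σ² = 1/21  (sign -1)
combine: 4πI² = 225·2/35·1/21 = 30/49
take √, sign -1: I = -0.22072812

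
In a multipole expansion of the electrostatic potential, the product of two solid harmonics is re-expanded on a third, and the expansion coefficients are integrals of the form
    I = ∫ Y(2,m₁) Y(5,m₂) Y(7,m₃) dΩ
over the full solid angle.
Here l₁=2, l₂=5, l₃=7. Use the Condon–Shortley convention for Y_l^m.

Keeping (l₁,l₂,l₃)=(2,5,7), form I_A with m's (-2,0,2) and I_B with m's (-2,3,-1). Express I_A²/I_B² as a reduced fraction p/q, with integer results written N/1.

42/5

Same 2,5,7: normalisation and zero-m 3j drop out of the ratio.
A: Δ: 0! 4! 10! / 15! → 1/15015; sum: t=0:+1/345600 = 1/345600; 3j²(2 5 7; -2 0 2) = Δ·Π!·Σ² = 6/715  (sign -1)
B: Δ: 0! 4! 10! / 15! → 1/15015; sum: t=0:+1/1935360 = 1/1935360; 3j²(2 5 7; -2 3 -1) = Δ·Π!·Σ² = 1/1001  (sign +1)
I_A²/I_B² = (6/715)/(1/1001) = 42/5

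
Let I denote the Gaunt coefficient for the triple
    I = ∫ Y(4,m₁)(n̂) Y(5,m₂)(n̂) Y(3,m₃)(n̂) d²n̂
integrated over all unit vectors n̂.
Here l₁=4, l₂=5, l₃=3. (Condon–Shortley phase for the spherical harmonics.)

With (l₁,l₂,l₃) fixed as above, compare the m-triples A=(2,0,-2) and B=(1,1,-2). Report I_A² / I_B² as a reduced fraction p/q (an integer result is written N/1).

192/125

l's match ⇒ only the (l;m) 3-j factors differ between A and B.
A: triangle coeff Δ(4,5,3) = 1/180180; Σ_t [1,2]: t=1:−1/2880 t=2:+1/576 = 1/720; (3j)²=80/3003 [(4 5 3; 2 0 -2)], sign=-1
B: triangle coeff Δ(4,5,3) = 1/180180; Σ_t [2,3]: t=2:+1/1152 t=3:−1/432 = -5/3456; (3j)²=625/36036 [(4 5 3; 1 1 -2)], sign=+1
I_A²/I_B² = (80/3003)/(625/36036) = 192/125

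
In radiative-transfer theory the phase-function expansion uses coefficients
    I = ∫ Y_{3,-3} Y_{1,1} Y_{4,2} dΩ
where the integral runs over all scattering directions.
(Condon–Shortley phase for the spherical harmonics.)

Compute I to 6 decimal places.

0.061558

Rules hold: Σm=0, L=8 even, 2≤4≤4.
N = 7·3·9 = 189
Δ = 0!·6!·2!/9! = 1/252
Racah Σ t=0..0: t=0:+1/36 = 1/36
⇒ 3j(3 1 4; 0 0 0)² = 4/63, sgn +1
Racah Σ t=0..0: t=0:+1/1440 = 1/1440
⇒ 3j(3 1 4; -3 1 2)² = 1/252, sgn +1
4πI² = N·(3j₀)²·(3jₘ)² = 1/21
I = +1·√(0.047619/4π) = 0.06155813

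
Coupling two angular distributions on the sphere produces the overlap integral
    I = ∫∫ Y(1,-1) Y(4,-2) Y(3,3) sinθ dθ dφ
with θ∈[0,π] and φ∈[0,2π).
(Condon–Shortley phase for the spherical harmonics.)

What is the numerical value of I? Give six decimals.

Checks pass: Σm=0; 8 even; l₃=3∈[3,5].
(2·1+1)(2·4+1)(2·3+1) = 189
Δ: 2! 0! 6! / 9! → 1/252
sum: t=1:−1/36 = -1/36
3j²(1 4 3; 0 0 0) = Δ·Π!·Σ² = 4/63  (sign +1)
sum: t=2:+1/1440 = 1/1440
3j²(1 4 3; -1 -2 3) = Δ·Π!·Σ² = 1/252  (sign +1)
combine: 4πI² = 189·4/63·1/252 = 1/21
take √, sign +1: I = 0.06155813

0.061558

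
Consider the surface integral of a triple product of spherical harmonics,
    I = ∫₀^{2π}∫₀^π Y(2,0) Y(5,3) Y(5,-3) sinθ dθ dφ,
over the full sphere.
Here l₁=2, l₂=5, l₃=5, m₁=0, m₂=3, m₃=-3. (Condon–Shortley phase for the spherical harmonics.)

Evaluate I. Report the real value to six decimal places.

m-sum 0 ✓  L=12 even ✓  3≤5≤7 ✓
Π(2lᵢ+1) = 5×11×11 = 605
triangle coeff Δ(2,5,5) = 1/38610
Σ_t [0,2]: t=0:+1/2880 t=1:−1/576 t=2:+1/2880 = -1/960
(3j)²=10/429 [(2 5 5; 0 0 0)], sign=+1
Σ_t [0,2]: t=0:+1/161280 t=1:−1/5040 t=2:+1/5760 = -1/53760
(3j)²=1/4290 [(2 5 5; 0 3 -3)], sign=-1
⇒ 4πI² = 5/1521
I = (-1)√(5/1521/(4π)) = -0.01617393

-0.016174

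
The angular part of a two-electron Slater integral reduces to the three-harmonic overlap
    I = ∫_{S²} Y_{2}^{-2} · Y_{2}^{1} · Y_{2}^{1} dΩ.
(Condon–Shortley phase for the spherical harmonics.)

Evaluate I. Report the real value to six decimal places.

Checks pass: Σm=0; 6 even; l₃=2∈[0,4].
(2·2+1)(2·2+1)(2·2+1) = 125
Δ: 2! 2! 2! / 7! → 1/630
sum: t=0:+1/8 t=1:−1/1 t=2:+1/8 = -3/4
3j²(2 2 2; 0 0 0) = Δ·Π!·Σ² = 2/35  (sign -1)
sum: t=2:+1/4 = 1/4
3j²(2 2 2; -2 1 1) = Δ·Π!·Σ² = 3/35  (sign -1)
combine: 4πI² = 125·2/35·3/35 = 30/49
take √, sign +1: I = 0.22072812

0.220728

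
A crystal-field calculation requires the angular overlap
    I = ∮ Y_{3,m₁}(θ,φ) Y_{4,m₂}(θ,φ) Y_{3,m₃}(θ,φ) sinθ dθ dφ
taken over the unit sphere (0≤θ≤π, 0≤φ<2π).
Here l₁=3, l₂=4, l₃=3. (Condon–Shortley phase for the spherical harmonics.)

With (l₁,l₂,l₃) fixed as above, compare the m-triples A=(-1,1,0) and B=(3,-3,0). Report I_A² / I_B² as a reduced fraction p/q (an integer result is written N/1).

Shared (l₁,l₂,l₃)=(3,4,3): N and (l;000)² cancel in I_A²/I_B².
A: Δ = 4!·2!·4!/11! = 1/34650; Racah Σ t=2..4: t=2:+1/48 t=3:−1/24 t=4:+1/288 = -5/288; ⇒ 3j(3 4 3; -1 1 0)² = 5/462, sgn +1
B: Δ = 4!·2!·4!/11! = 1/34650; Racah Σ t=0..0: t=0:+1/288 = 1/288; ⇒ 3j(3 4 3; 3 -3 0)² = 1/22, sgn -1
I_A²/I_B² = (5/462)/(1/22) = 5/21

5/21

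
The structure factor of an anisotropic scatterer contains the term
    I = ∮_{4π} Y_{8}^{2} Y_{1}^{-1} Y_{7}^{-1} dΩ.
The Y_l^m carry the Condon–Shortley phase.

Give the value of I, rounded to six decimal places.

Rules hold: Σm=0, L=16 even, 7≤7≤9.
N = 17·3·15 = 765
Δ = 2!·14!·0!/17! = 1/2040
Racah Σ t=1..1: t=1:−1/25401600 = -1/25401600
⇒ 3j(8 1 7; 0 0 0)² = 8/255, sgn +1
Racah Σ t=0..0: t=0:+1/58060800 = 1/58060800
⇒ 3j(8 1 7; 2 -1 -1)² = 3/136, sgn +1
4πI² = N·(3j₀)²·(3jₘ)² = 9/17
I = +1·√(0.529412/4π) = 0.20525411

0.205254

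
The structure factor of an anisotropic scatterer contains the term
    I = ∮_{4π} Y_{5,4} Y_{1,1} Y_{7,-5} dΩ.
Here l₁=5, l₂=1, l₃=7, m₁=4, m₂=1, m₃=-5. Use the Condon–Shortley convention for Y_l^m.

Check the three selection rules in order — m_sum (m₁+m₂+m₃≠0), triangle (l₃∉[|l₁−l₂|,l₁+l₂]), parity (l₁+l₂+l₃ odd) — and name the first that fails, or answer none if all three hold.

triangle

m₁+m₂+m₃ = 4 + 1 − 5 = 0  ✓
triangle: |5−1|=4 ≤ l₃=7 ≤ 5+1=6  ✗
parity: l₁+l₂+l₃ = 13 is odd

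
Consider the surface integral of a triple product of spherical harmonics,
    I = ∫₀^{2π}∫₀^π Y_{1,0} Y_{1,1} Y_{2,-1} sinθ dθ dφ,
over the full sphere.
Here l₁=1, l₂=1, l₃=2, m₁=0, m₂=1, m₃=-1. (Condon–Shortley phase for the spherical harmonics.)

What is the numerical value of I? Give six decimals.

Rules hold: Σm=0, L=4 even, 0≤2≤2.
N = 3·3·5 = 45
Δ = 0!·2!·2!/5! = 1/30
Racah Σ t=0..0: t=0:+1/1 = 1/1
⇒ 3j(1 1 2; 0 0 0)² = 2/15, sgn +1
Racah Σ t=0..0: t=0:+1/2 = 1/2
⇒ 3j(1 1 2; 0 1 -1)² = 1/10, sgn -1
4πI² = N·(3j₀)²·(3jₘ)² = 3/5
I = -1·√(0.6/4π) = -0.21850969

-0.218510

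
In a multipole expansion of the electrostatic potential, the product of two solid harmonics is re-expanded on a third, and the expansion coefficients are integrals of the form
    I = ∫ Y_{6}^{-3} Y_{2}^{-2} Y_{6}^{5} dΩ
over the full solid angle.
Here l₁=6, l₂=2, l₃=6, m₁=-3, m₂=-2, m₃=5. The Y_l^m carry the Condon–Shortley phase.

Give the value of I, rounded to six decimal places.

m-sum 0 ✓  L=14 even ✓  4≤6≤8 ✓
Π(2lᵢ+1) = 13×5×13 = 845
triangle coeff Δ(6,2,6) = 1/90090
Σ_t [0,2]: t=0:+1/69120 t=1:−1/14400 t=2:+1/69120 = -7/172800
(3j)²=14/715 [(6 2 6; 0 0 0)], sign=-1
Σ_t [0,0]: t=0:+1/1451520 = 1/1451520
(3j)²=1/91 [(6 2 6; -3 -2 5)], sign=-1
⇒ 4πI² = 2/11
I = (+1)√(2/11/(4π)) = 0.12028562

0.120286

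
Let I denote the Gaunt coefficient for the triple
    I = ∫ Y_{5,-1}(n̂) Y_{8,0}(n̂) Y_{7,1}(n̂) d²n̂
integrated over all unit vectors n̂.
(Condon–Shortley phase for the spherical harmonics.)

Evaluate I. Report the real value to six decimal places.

Checks pass: Σm=0; 20 even; l₃=7∈[3,13].
(2·5+1)(2·8+1)(2·7+1) = 2805
Δ: 6! 4! 10! / 21! → 1/814773960
sum: t=1:−1/87091200 t=2:+1/4976640 t=3:−1/2073600 t=4:+1/4976640 t=5:−1/87091200 = -1/9676800
3j²(5 8 7; 0 0 0) = Δ·Π!·Σ² = 360/46189  (sign +1)
sum: t=2:+1/19906560 t=3:−1/3110400 t=4:+1/3317760 t=5:−1/21772800 t=6:+1/1393459200 = -1/66355200
3j²(5 8 7; -1 0 1) = Δ·Π!·Σ² = 21/92378  (sign -1)
combine: 4πI² = 2805·360/46189·21/92378 = 56700/11408683
take √, sign -1: I = -0.01988698

-0.019887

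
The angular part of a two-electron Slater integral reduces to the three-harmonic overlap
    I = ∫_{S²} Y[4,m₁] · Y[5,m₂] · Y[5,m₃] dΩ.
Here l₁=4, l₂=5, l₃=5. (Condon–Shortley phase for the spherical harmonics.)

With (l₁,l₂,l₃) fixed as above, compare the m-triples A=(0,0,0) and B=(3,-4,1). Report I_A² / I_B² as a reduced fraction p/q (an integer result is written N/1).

3/5

Same 4,5,5: normalisation and zero-m 3j drop out of the ratio.
A: Δ: 4! 4! 6! / 15! → 1/3153150; sum: t=0:+1/69120 t=1:−1/1728 t=2:+1/576 t=3:−1/1728 t=4:+1/69120 = 7/11520; 3j²(4 5 5; 0 0 0) = Δ·Π!·Σ² = 2/143  (sign -1)
B: Δ: 4! 4! 6! / 15! → 1/3153150; sum: t=0:+1/17280 t=1:−1/103680 = 1/20736; 3j²(4 5 5; 3 -4 1) = Δ·Π!·Σ² = 10/429  (sign +1)
I_A²/I_B² = (2/143)/(10/429) = 3/5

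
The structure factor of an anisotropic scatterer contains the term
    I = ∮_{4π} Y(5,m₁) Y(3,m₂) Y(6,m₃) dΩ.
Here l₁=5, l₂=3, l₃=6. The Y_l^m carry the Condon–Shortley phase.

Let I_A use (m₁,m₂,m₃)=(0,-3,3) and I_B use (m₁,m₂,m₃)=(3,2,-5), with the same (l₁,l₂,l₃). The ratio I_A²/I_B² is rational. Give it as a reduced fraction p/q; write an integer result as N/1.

14/11

Same 5,3,6: normalisation and zero-m 3j drop out of the ratio.
A: Δ: 2! 8! 4! / 15! → 1/675675; sum: t=0:+1/34560 = 1/34560; 3j²(5 3 6; 0 -3 3) = Δ·Π!·Σ² = 4/143  (sign -1)
B: Δ: 2! 8! 4! / 15! → 1/675675; sum: t=1:−1/120960 t=2:+1/483840 = -1/161280; 3j²(5 3 6; 3 2 -5) = Δ·Π!·Σ² = 2/91  (sign +1)
I_A²/I_B² = (4/143)/(2/91) = 14/11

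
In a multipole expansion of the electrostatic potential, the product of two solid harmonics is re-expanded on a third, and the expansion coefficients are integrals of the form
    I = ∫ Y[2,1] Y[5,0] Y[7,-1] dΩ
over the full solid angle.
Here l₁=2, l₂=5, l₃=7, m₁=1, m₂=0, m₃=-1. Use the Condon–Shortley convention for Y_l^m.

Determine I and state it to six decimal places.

-0.207724

Checks pass: Σm=0; 14 even; l₃=7∈[3,7].
(2·2+1)(2·5+1)(2·7+1) = 825
Δ: 0! 4! 10! / 15! → 1/15015
sum: t=0:+1/57600 = 1/57600
3j²(2 5 7; 0 0 0) = Δ·Π!·Σ² = 21/715  (sign -1)
sum: t=0:+1/86400 = 1/86400
3j²(2 5 7; 1 0 -1) = Δ·Π!·Σ² = 16/715  (sign +1)
combine: 4πI² = 825·21/715·16/715 = 1008/1859
take √, sign -1: I = -0.20772350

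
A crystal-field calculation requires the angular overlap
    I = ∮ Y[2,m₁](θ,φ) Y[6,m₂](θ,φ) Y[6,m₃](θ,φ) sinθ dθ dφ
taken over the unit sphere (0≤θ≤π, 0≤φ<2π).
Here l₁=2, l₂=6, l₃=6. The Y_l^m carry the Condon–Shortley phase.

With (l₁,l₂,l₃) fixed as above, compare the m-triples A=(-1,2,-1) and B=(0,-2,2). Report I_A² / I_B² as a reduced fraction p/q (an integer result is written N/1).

3/5

Same 2,6,6: normalisation and zero-m 3j drop out of the ratio.
A: Δ: 2! 2! 10! / 15! → 1/90090; sum: t=1:−1/60480 t=2:+1/34560 = 1/80640; 3j²(2 6 6; -1 2 -1) = Δ·Π!·Σ² = 6/1001  (sign -1)
B: Δ: 2! 2! 10! / 15! → 1/90090; sum: t=0:+1/69120 t=1:−1/30240 t=2:+1/322560 = -1/64512; 3j²(2 6 6; 0 -2 2) = Δ·Π!·Σ² = 10/1001  (sign -1)
I_A²/I_B² = (6/1001)/(10/1001) = 3/5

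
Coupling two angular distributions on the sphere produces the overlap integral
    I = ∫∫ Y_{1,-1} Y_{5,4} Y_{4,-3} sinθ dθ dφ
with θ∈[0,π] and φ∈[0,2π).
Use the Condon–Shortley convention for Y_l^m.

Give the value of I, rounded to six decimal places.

0.294638

m-sum 0 ✓  L=10 even ✓  4≤4≤6 ✓
Π(2lᵢ+1) = 3×11×9 = 297
triangle coeff Δ(1,5,4) = 1/495
Σ_t [1,1]: t=1:−1/576 = -1/576
(3j)²=5/99 [(1 5 4; 0 0 0)], sign=-1
Σ_t [2,2]: t=2:+1/10080 = 1/10080
(3j)²=4/55 [(1 5 4; -1 4 -3)], sign=-1
⇒ 4πI² = 12/11
I = (+1)√(12/11/(4π)) = 0.29463840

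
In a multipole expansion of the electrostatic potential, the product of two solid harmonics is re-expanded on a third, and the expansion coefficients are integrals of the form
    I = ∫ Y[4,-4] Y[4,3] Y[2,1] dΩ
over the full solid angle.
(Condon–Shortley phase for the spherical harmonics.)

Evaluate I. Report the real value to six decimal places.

0.198645

m-sum 0 ✓  L=10 even ✓  0≤2≤8 ✓
Π(2lᵢ+1) = 9×9×5 = 405
triangle coeff Δ(4,4,2) = 1/13860
Σ_t [2,4]: t=2:+1/192 t=3:−1/36 t=4:+1/192 = -5/288
(3j)²=20/693 [(4 4 2; 0 0 0)], sign=-1
Σ_t [6,6]: t=6:+1/1440 = 1/1440
(3j)²=7/165 [(4 4 2; -4 3 1)], sign=-1
⇒ 4πI² = 60/121
I = (+1)√(60/121/(4π)) = 0.19864517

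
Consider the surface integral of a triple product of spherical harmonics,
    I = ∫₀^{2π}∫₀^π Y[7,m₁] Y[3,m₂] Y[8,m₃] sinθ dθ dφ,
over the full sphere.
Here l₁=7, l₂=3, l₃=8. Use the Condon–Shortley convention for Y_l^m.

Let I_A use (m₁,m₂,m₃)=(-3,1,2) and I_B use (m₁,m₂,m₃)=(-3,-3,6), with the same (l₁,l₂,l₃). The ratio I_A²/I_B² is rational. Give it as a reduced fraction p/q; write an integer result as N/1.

3364/9009

Shared (l₁,l₂,l₃)=(7,3,8): N and (l;000)² cancel in I_A²/I_B².
A: Δ = 2!·12!·4!/19! = 1/5290740; Racah Σ t=0..2: t=0:+1/348364800 t=1:−1/13063680 t=2:+1/7741440 = 29/522547200; ⇒ 3j(7 3 8; -3 1 2)² = 1682/264537, sgn +1
B: Δ = 2!·12!·4!/19! = 1/5290740; Racah Σ t=0..0: t=0:+1/348364800 = 1/348364800; ⇒ 3j(7 3 8; -3 -3 6)² = 11/646, sgn +1
I_A²/I_B² = (1682/264537)/(11/646) = 3364/9009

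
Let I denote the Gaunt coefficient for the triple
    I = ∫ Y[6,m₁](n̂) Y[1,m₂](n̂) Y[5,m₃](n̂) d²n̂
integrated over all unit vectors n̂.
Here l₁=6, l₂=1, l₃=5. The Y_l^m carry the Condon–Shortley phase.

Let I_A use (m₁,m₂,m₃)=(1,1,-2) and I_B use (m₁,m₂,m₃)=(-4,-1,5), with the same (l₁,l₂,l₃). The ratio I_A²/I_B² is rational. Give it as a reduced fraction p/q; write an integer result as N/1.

10/1

Shared (l₁,l₂,l₃)=(6,1,5): N and (l;000)² cancel in I_A²/I_B².
A: Δ = 2!·10!·0!/13! = 1/858; Racah Σ t=2..2: t=2:+1/60480 = 1/60480; ⇒ 3j(6 1 5; 1 1 -2)² = 5/429, sgn -1
B: Δ = 2!·10!·0!/13! = 1/858; Racah Σ t=0..0: t=0:+1/7257600 = 1/7257600; ⇒ 3j(6 1 5; -4 -1 5)² = 1/858, sgn +1
I_A²/I_B² = (5/429)/(1/858) = 10/1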